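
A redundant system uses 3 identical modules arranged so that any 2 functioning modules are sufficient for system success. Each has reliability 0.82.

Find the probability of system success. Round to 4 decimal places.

0.9145

R = Σ_{i=2}^{3} C(3,i) p^i (1−p)^{3−i} with p = 0.82
C(3,2)·0.82^2·0.18^1 = 0.363096
C(3,3)·0.82^3·0.18^0 = 0.551368
Sum = 0.9145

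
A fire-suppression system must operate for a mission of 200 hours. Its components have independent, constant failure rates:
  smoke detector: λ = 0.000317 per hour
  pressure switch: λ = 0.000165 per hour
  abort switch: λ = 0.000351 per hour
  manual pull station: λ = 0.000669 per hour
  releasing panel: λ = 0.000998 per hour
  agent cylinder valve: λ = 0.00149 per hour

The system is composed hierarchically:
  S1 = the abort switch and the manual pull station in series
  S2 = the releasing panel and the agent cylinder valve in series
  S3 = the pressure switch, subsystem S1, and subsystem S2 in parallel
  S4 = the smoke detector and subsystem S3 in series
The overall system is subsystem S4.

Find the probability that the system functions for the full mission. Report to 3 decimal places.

0.936

R(smoke detector) = exp(−0.000317 × 200) = 0.93857
R(pressure switch) = exp(−0.000165 × 200) = 0.96754
R(abort switch) = exp(−0.000351 × 200) = 0.93221
R(manual pull station) = exp(−0.000669 × 200) = 0.87477
R(releasing panel) = exp(−0.000998 × 200) = 0.81906
R(agent cylinder valve) = exp(−0.00149 × 200) = 0.74230
Series (abort switch and manual pull station): 0.93221 × 0.87477 = 0.81547
Series (releasing panel and agent cylinder valve): 0.81906 × 0.74230 = 0.60799
Parallel (pressure switch, [0.81547], and [0.60799]): 1 − (1 − 0.96754)(1 − 0.81547)(1 − 0.60799) = 0.99765
Series (smoke detector and [0.99765]): 0.93857 × 0.99765 = 0.936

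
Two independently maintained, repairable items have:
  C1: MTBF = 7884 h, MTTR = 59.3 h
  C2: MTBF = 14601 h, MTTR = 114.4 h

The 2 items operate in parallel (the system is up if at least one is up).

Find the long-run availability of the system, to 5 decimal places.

0.99994

A(C1) = MTBF/(MTBF+MTTR) = 7884/(7884+59.3) = 0.992535
A(C2) = MTBF/(MTBF+MTTR) = 14601/(14601+114.4) = 0.992226
Parallel availability: 1 − (1 − 0.992535)(1 − 0.992226) = 0.99994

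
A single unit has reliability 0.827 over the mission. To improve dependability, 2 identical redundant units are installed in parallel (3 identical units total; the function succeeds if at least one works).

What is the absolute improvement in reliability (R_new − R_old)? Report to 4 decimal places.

R_before = 0.827
R_after = 1 − (1 − 0.827)^3 = 0.9948
ΔR = 0.9948 − 0.827 = 0.1678

0.1678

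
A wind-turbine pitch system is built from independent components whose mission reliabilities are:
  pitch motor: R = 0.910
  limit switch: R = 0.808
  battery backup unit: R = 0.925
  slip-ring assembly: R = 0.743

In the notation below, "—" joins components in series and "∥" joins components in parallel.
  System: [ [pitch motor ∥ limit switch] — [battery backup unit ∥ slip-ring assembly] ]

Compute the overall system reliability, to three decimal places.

Parallel (pitch motor and limit switch): 1 − (1 − 0.91000)(1 − 0.80800) = 0.98272
Parallel (battery backup unit and slip-ring assembly): 1 − (1 − 0.92500)(1 − 0.74300) = 0.98073
Series ([0.98272] and [0.98073]): 0.98272 × 0.98073 = 0.964

0.964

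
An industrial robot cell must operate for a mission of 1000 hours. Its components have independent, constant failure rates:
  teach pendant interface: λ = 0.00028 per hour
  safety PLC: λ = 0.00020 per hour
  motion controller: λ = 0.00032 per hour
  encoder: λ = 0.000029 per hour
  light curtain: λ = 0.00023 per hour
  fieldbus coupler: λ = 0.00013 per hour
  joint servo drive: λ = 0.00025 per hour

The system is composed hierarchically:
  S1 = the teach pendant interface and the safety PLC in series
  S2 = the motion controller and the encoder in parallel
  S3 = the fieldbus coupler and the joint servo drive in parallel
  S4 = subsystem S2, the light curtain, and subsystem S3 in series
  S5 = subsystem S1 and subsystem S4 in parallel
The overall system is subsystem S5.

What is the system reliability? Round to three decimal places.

R(teach pendant interface) = exp(−0.00028 × 1000) = 0.75578
R(safety PLC) = exp(−0.00020 × 1000) = 0.81873
R(motion controller) = exp(−0.00032 × 1000) = 0.72615
R(encoder) = exp(−0.000029 × 1000) = 0.97142
R(light curtain) = exp(−0.00023 × 1000) = 0.79453
R(fieldbus coupler) = exp(−0.00013 × 1000) = 0.87810
R(joint servo drive) = exp(−0.00025 × 1000) = 0.77880
Series (teach pendant interface and safety PLC): 0.75578 × 0.81873 = 0.61878
Parallel (motion controller and encoder): 1 − (1 − 0.72615)(1 − 0.97142) = 0.99217
Parallel (fieldbus coupler and joint servo drive): 1 − (1 − 0.87810)(1 − 0.77880) = 0.97304
Series ([0.99217], light curtain, and [0.97304]): 0.99217 × 0.79453 × 0.97304 = 0.76706
Parallel ([0.61878] and [0.76706]): 1 − (1 − 0.61878)(1 − 0.76706) = 0.911

0.911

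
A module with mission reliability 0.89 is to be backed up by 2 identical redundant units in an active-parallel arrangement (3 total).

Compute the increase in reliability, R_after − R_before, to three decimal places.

0.109

R_before = 0.89
R_after = 1 − (1 − 0.89)^3 = 0.999
ΔR = 0.999 − 0.89 = 0.109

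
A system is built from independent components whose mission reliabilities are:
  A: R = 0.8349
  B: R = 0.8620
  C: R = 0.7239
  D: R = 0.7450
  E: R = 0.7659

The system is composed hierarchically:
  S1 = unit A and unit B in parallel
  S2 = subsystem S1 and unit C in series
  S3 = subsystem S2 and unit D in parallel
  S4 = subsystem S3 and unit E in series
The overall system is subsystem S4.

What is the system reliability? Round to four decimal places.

0.7088

Parallel (A and B): 1 − (1 − 0.834900)(1 − 0.862000) = 0.977216
Series ([0.977216] and C): 0.977216 × 0.723900 = 0.707407
Parallel ([0.707407] and D): 1 − (1 − 0.707407)(1 − 0.745000) = 0.925389
Series ([0.925389] and E): 0.925389 × 0.765900 = 0.7088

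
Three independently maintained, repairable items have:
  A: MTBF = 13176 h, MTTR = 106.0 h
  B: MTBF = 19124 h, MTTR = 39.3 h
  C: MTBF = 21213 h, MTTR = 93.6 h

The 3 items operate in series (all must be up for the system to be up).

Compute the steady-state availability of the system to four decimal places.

A(A) = MTBF/(MTBF+MTTR) = 13176/(13176+106.0) = 0.992019
A(B) = MTBF/(MTBF+MTTR) = 19124/(19124+39.3) = 0.997949
A(C) = MTBF/(MTBF+MTTR) = 21213/(21213+93.6) = 0.995607
Series availability: 0.992019 × 0.997949 × 0.995607 = 0.9856

0.9856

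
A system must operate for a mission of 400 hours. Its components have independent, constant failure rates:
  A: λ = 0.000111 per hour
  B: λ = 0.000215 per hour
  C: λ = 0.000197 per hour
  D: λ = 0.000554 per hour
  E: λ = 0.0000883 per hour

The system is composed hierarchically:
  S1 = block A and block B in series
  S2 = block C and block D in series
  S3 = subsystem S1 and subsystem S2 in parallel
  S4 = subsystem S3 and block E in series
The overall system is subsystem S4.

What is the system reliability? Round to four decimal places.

0.9347

R(A) = exp(−0.000111 × 400) = 0.956571
R(B) = exp(−0.000215 × 400) = 0.917594
R(C) = exp(−0.000197 × 400) = 0.924225
R(D) = exp(−0.000554 × 400) = 0.801236
R(E) = exp(−0.0000883 × 400) = 0.965296
Series (A and B): 0.956571 × 0.917594 = 0.877744
Series (C and D): 0.924225 × 0.801236 = 0.740522
Parallel ([0.877744] and [0.740522]): 1 − (1 − 0.877744)(1 − 0.740522) = 0.968277
Series ([0.968277] and E): 0.968277 × 0.965296 = 0.9347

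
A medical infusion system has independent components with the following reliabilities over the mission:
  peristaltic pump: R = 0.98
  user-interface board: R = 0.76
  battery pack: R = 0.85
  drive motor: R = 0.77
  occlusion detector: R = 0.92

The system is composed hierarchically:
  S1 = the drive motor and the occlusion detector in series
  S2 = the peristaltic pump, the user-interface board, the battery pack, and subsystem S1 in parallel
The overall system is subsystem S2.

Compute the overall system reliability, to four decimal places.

0.9998

Series (drive motor and occlusion detector): 0.770000 × 0.920000 = 0.708400
Parallel (peristaltic pump, user-interface board, battery pack, and [0.708400]): 1 − (1 − 0.980000)(1 − 0.760000)(1 − 0.850000)(1 − 0.708400) = 0.9998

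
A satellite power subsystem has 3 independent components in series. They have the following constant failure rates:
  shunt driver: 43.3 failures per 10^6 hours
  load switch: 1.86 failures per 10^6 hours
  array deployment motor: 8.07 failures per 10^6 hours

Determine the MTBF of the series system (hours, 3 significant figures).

Series of exponential components: λ_sys = Σ λ_i
λ_sys = 0.0000433 + 0.00000186 + 0.00000807 = 5.3230e-05 /h
MTBF = 1 / λ_sys = 18800 h

18800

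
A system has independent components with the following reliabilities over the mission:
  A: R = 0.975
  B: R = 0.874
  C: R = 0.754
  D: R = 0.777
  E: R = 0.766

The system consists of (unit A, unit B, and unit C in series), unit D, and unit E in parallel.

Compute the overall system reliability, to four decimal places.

Series (A, B, and C): 0.975000 × 0.874000 × 0.754000 = 0.642521
Parallel ([0.642521], D, and E): 1 − (1 − 0.642521)(1 − 0.777000)(1 − 0.766000) = 0.9813

0.9813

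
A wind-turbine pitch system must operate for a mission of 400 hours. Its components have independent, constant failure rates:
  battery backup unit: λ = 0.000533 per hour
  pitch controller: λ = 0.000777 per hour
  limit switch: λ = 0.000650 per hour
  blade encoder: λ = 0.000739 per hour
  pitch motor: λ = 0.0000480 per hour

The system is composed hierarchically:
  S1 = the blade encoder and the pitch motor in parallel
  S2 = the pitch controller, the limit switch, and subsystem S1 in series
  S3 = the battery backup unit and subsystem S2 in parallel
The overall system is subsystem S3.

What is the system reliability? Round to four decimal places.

0.9160

R(battery backup unit) = exp(−0.000533 × 400) = 0.807995
R(pitch controller) = exp(−0.000777 × 400) = 0.732860
R(limit switch) = exp(−0.000650 × 400) = 0.771052
R(blade encoder) = exp(−0.000739 × 400) = 0.744085
R(pitch motor) = exp(−0.0000480 × 400) = 0.980983
Parallel (blade encoder and pitch motor): 1 − (1 − 0.744085)(1 − 0.980983) = 0.995133
Series (pitch controller, limit switch, and [0.995133]): 0.732860 × 0.771052 × 0.995133 = 0.562323
Parallel (battery backup unit and [0.562323]): 1 − (1 − 0.807995)(1 − 0.562323) = 0.9160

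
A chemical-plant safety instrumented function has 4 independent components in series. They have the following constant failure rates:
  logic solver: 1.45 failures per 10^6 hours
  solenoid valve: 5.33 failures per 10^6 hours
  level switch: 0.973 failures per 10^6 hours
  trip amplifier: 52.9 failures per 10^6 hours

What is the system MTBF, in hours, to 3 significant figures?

16500

Series of exponential components: λ_sys = Σ λ_i
λ_sys = 0.00000145 + 0.00000533 + 0.000000973 + 0.0000529 = 6.0653e-05 /h
MTBF = 1 / λ_sys = 16500 h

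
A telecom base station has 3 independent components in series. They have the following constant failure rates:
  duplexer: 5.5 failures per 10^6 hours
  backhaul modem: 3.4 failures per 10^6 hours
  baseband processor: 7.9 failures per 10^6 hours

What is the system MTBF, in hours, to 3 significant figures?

Series of exponential components: λ_sys = Σ λ_i
λ_sys = 0.0000055 + 0.0000034 + 0.0000079 = 1.6800e-05 /h
MTBF = 1 / λ_sys = 59500 h

59500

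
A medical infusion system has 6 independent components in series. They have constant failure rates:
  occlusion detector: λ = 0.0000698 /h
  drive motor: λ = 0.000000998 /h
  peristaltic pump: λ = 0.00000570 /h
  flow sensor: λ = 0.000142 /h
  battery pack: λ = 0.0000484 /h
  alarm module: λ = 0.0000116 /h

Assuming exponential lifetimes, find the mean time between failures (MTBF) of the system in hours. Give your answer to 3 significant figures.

Series of exponential components: λ_sys = Σ λ_i
λ_sys = 0.0000698 + 0.000000998 + 0.00000570 + 0.000142 + 0.0000484 + 0.0000116 = 2.7850e-04 /h
MTBF = 1 / λ_sys = 3590 h

3590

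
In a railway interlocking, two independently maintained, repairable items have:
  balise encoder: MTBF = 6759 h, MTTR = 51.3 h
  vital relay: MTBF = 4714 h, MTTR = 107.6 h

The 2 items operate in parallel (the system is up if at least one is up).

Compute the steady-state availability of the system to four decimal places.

A(balise encoder) = MTBF/(MTBF+MTTR) = 6759/(6759+51.3) = 0.992467
A(vital relay) = MTBF/(MTBF+MTTR) = 4714/(4714+107.6) = 0.977684
Parallel availability: 1 − (1 − 0.992467)(1 − 0.977684) = 0.9998

0.9998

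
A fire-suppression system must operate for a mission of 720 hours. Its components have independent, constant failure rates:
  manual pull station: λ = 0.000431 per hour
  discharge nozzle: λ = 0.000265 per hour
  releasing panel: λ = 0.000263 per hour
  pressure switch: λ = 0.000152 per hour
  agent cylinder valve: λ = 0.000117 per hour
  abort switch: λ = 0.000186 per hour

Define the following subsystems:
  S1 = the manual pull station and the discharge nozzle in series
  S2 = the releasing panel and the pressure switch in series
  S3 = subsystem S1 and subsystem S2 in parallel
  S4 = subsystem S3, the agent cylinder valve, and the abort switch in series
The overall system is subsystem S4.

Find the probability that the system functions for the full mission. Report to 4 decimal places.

0.7221

R(manual pull station) = exp(−0.000431 × 720) = 0.733212
R(discharge nozzle) = exp(−0.000265 × 720) = 0.826298
R(releasing panel) = exp(−0.000263 × 720) = 0.827489
R(pressure switch) = exp(−0.000152 × 720) = 0.896336
R(agent cylinder valve) = exp(−0.000117 × 720) = 0.919211
R(abort switch) = exp(−0.000186 × 720) = 0.874660
Series (manual pull station and discharge nozzle): 0.733212 × 0.826298 = 0.605852
Series (releasing panel and pressure switch): 0.827489 × 0.896336 = 0.741708
Parallel ([0.605852] and [0.741708]): 1 − (1 − 0.605852)(1 − 0.741708) = 0.898195
Series ([0.898195], agent cylinder valve, and abort switch): 0.898195 × 0.919211 × 0.874660 = 0.7221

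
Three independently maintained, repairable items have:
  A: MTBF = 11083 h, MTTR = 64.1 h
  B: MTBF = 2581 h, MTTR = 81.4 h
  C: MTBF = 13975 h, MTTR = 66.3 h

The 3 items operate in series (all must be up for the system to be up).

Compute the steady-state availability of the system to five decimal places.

A(A) = MTBF/(MTBF+MTTR) = 11083/(11083+64.1) = 0.994250
A(B) = MTBF/(MTBF+MTTR) = 2581/(2581+81.4) = 0.969426
A(C) = MTBF/(MTBF+MTTR) = 13975/(13975+66.3) = 0.995278
Series availability: 0.994250 × 0.969426 × 0.995278 = 0.95930

0.95930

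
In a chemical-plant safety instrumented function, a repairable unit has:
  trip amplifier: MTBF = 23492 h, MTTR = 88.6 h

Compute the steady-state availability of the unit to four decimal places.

0.9962

A(trip amplifier) = MTBF/(MTBF+MTTR) = 23492/(23492+88.6) = 0.9962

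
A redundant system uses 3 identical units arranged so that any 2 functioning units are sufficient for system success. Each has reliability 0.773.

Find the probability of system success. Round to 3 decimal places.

0.869

R = Σ_{i=2}^{3} C(3,i) p^i (1−p)^{3−i} with p = 0.773
C(3,2)·0.773^2·0.227^1 = 0.40692
C(3,3)·0.773^3·0.227^0 = 0.46189
Sum = 0.869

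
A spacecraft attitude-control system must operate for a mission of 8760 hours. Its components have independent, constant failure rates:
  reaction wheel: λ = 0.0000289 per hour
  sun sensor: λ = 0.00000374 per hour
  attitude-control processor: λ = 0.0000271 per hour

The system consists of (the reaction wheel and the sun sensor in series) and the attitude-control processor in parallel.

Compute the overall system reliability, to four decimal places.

R(reaction wheel) = exp(−0.0000289 × 8760) = 0.776341
R(sun sensor) = exp(−0.00000374 × 8760) = 0.967768
R(attitude-control processor) = exp(−0.0000271 × 8760) = 0.788679
Series (reaction wheel and sun sensor): 0.776341 × 0.967768 = 0.751318
Parallel ([0.751318] and attitude-control processor): 1 − (1 − 0.751318)(1 − 0.788679) = 0.9474

0.9474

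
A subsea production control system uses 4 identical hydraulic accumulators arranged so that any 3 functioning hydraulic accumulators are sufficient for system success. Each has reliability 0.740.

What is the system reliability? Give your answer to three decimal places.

0.721

R = Σ_{i=3}^{4} C(4,i) p^i (1−p)^{4−i} with p = 0.740
C(4,3)·0.740^3·0.260^1 = 0.42143
C(4,4)·0.740^4·0.260^0 = 0.29987
Sum = 0.721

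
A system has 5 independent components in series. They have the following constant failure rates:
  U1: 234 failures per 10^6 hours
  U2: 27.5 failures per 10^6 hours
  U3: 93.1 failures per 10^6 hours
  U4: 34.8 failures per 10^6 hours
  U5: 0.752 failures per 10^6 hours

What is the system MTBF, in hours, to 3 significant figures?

Series of exponential components: λ_sys = Σ λ_i
λ_sys = 0.000234 + 0.0000275 + 0.0000931 + 0.0000348 + 0.000000752 = 3.9015e-04 /h
MTBF = 1 / λ_sys = 2560 h

2560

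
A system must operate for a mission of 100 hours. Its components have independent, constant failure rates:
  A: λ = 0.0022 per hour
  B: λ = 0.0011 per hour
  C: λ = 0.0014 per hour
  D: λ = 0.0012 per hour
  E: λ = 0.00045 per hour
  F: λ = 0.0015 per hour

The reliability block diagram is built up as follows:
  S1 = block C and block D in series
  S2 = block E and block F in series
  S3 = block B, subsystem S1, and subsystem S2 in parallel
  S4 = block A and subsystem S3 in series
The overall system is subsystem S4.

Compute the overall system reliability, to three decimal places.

R(A) = exp(−0.0022 × 100) = 0.80252
R(B) = exp(−0.0011 × 100) = 0.89583
R(C) = exp(−0.0014 × 100) = 0.86936
R(D) = exp(−0.0012 × 100) = 0.88692
R(E) = exp(−0.00045 × 100) = 0.95600
R(F) = exp(−0.0015 × 100) = 0.86071
Series (C and D): 0.86936 × 0.88692 = 0.77105
Series (E and F): 0.95600 × 0.86071 = 0.82284
Parallel (B, [0.77105], and [0.82284]): 1 − (1 − 0.89583)(1 − 0.77105)(1 − 0.82284) = 0.99577
Series (A and [0.99577]): 0.80252 × 0.99577 = 0.799

0.799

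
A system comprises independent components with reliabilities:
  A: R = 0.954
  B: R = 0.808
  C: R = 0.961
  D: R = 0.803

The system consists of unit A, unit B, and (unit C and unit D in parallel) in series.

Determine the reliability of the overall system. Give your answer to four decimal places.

0.7649

Parallel (C and D): 1 − (1 − 0.961000)(1 − 0.803000) = 0.992317
Series (A, B, and [0.992317]): 0.954000 × 0.808000 × 0.992317 = 0.7649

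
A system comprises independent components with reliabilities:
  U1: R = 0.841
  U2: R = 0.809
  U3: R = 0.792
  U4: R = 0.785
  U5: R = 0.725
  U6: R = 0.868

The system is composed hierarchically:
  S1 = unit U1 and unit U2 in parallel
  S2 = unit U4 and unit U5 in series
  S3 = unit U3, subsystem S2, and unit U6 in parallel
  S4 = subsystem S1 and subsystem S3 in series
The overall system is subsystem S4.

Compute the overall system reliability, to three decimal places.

0.958

Parallel (U1 and U2): 1 − (1 − 0.84100)(1 − 0.80900) = 0.96963
Series (U4 and U5): 0.78500 × 0.72500 = 0.56913
Parallel (U3, [0.56913], and U6): 1 − (1 − 0.79200)(1 − 0.56913)(1 − 0.86800) = 0.98817
Series ([0.96963] and [0.98817]): 0.96963 × 0.98817 = 0.958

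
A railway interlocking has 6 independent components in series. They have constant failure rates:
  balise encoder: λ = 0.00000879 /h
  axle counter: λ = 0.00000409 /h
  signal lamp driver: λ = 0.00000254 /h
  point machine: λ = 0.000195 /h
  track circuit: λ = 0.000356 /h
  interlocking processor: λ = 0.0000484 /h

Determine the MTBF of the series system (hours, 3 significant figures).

Series of exponential components: λ_sys = Σ λ_i
λ_sys = 0.00000879 + 0.00000409 + 0.00000254 + 0.000195 + 0.000356 + 0.0000484 = 6.1482e-04 /h
MTBF = 1 / λ_sys = 1630 h

1630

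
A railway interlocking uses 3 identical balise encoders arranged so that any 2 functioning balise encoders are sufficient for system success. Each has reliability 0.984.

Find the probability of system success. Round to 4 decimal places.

0.9992

R = Σ_{i=2}^{3} C(3,i) p^i (1−p)^{3−i} with p = 0.984
C(3,2)·0.984^2·0.016^1 = 0.046476
C(3,3)·0.984^3·0.016^0 = 0.952764
Sum = 0.9992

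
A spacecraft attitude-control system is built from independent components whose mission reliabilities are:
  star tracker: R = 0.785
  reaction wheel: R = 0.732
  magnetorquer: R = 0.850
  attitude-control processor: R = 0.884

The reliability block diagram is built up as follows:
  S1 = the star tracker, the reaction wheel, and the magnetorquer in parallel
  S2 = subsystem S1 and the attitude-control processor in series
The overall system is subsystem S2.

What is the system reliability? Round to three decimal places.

0.876

Parallel (star tracker, reaction wheel, and magnetorquer): 1 − (1 − 0.78500)(1 − 0.73200)(1 − 0.85000) = 0.99136
Series ([0.99136] and attitude-control processor): 0.99136 × 0.88400 = 0.876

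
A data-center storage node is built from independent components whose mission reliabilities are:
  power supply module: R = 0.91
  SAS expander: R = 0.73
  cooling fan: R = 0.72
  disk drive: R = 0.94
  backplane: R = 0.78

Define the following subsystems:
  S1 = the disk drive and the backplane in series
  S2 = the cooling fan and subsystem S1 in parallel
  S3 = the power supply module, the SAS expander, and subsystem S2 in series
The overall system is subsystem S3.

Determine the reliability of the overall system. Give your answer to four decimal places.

Series (disk drive and backplane): 0.940000 × 0.780000 = 0.733200
Parallel (cooling fan and [0.733200]): 1 − (1 − 0.720000)(1 − 0.733200) = 0.925296
Series (power supply module, SAS expander, and [0.925296]): 0.910000 × 0.730000 × 0.925296 = 0.6147

0.6147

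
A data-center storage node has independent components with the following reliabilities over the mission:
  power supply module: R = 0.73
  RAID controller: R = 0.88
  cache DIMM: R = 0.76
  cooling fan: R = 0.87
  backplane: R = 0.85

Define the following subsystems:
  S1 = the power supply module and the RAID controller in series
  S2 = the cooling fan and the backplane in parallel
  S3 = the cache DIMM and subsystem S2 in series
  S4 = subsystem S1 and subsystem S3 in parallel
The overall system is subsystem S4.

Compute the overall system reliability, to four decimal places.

0.9089

Series (power supply module and RAID controller): 0.730000 × 0.880000 = 0.642400
Parallel (cooling fan and backplane): 1 − (1 − 0.870000)(1 − 0.850000) = 0.980500
Series (cache DIMM and [0.980500]): 0.760000 × 0.980500 = 0.745180
Parallel ([0.642400] and [0.745180]): 1 − (1 − 0.642400)(1 − 0.745180) = 0.9089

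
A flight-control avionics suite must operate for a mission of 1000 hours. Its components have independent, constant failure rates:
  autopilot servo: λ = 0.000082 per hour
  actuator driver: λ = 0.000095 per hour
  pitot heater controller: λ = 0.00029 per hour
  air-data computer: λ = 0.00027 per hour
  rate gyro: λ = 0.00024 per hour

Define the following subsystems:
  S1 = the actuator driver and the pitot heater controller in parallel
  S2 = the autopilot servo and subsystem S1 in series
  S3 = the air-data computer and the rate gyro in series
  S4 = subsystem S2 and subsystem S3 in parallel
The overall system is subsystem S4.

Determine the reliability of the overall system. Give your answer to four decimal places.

R(autopilot servo) = exp(−0.000082 × 1000) = 0.921272
R(actuator driver) = exp(−0.000095 × 1000) = 0.909373
R(pitot heater controller) = exp(−0.00029 × 1000) = 0.748264
R(air-data computer) = exp(−0.00027 × 1000) = 0.763379
R(rate gyro) = exp(−0.00024 × 1000) = 0.786628
Parallel (actuator driver and pitot heater controller): 1 − (1 − 0.909373)(1 − 0.748264) = 0.977186
Series (autopilot servo and [0.977186]): 0.921272 × 0.977186 = 0.900254
Series (air-data computer and rate gyro): 0.763379 × 0.786628 = 0.600495
Parallel ([0.900254] and [0.600495]): 1 − (1 − 0.900254)(1 − 0.600495) = 0.9602

0.9602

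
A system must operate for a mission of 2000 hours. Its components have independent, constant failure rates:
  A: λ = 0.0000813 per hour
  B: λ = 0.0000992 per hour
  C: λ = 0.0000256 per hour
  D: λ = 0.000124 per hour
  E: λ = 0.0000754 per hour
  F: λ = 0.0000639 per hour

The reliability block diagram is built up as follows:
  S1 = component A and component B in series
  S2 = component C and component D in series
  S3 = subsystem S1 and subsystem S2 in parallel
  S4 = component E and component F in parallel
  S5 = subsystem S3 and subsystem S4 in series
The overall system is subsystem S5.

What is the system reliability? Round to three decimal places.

0.906

R(A) = exp(−0.0000813 × 2000) = 0.84993
R(B) = exp(−0.0000992 × 2000) = 0.82004
R(C) = exp(−0.0000256 × 2000) = 0.95009
R(D) = exp(−0.000124 × 2000) = 0.78036
R(E) = exp(−0.0000754 × 2000) = 0.86002
R(F) = exp(−0.0000639 × 2000) = 0.88003
Series (A and B): 0.84993 × 0.82004 = 0.69698
Series (C and D): 0.95009 × 0.78036 = 0.74141
Parallel ([0.69698] and [0.74141]): 1 − (1 − 0.69698)(1 − 0.74141) = 0.92164
Parallel (E and F): 1 − (1 − 0.86002)(1 − 0.88003) = 0.98321
Series ([0.92164] and [0.98321]): 0.92164 × 0.98321 = 0.906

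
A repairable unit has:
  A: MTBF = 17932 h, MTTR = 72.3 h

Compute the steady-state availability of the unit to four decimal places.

A(A) = MTBF/(MTBF+MTTR) = 17932/(17932+72.3) = 0.9960

0.9960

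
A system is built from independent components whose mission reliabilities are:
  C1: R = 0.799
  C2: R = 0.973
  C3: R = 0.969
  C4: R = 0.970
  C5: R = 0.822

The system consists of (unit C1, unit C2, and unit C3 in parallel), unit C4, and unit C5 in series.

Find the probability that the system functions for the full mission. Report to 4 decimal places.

0.7972

Parallel (C1, C2, and C3): 1 − (1 − 0.799000)(1 − 0.973000)(1 − 0.969000) = 0.999832
Series ([0.999832], C4, and C5): 0.999832 × 0.970000 × 0.822000 = 0.7972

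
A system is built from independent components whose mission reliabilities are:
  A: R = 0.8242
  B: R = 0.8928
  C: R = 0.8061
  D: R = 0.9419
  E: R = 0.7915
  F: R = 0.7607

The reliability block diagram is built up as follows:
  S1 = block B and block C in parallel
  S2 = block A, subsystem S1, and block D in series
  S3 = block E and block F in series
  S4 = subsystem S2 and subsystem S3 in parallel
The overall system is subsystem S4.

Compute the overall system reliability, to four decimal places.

0.9046

Parallel (B and C): 1 − (1 − 0.892800)(1 − 0.806100) = 0.979214
Series (A, [0.979214], and D): 0.824200 × 0.979214 × 0.941900 = 0.760178
Series (E and F): 0.791500 × 0.760700 = 0.602094
Parallel ([0.760178] and [0.602094]): 1 − (1 − 0.760178)(1 − 0.602094) = 0.9046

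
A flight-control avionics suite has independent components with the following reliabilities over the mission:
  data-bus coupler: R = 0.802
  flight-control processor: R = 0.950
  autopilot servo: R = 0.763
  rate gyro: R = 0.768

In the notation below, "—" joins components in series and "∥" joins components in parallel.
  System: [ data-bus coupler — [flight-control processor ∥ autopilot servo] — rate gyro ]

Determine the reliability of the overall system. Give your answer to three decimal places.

0.609

Parallel (flight-control processor and autopilot servo): 1 − (1 − 0.95000)(1 − 0.76300) = 0.98815
Series (data-bus coupler, [0.98815], and rate gyro): 0.80200 × 0.98815 × 0.76800 = 0.609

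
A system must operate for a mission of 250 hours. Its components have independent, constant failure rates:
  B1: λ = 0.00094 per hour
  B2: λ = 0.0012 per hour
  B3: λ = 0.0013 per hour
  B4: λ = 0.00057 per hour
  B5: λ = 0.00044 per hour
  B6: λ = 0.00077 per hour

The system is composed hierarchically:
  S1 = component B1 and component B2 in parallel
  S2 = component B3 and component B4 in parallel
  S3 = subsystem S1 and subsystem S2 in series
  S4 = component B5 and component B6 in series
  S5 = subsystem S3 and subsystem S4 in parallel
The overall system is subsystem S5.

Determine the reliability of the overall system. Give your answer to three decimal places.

R(B1) = exp(−0.00094 × 250) = 0.79057
R(B2) = exp(−0.0012 × 250) = 0.74082
R(B3) = exp(−0.0013 × 250) = 0.72253
R(B4) = exp(−0.00057 × 250) = 0.86719
R(B5) = exp(−0.00044 × 250) = 0.89583
R(B6) = exp(−0.00077 × 250) = 0.82489
Parallel (B1 and B2): 1 − (1 − 0.79057)(1 − 0.74082) = 0.94572
Parallel (B3 and B4): 1 − (1 − 0.72253)(1 − 0.86719) = 0.96315
Series ([0.94572] and [0.96315]): 0.94572 × 0.96315 = 0.91087
Series (B5 and B6): 0.89583 × 0.82489 = 0.73896
Parallel ([0.91087] and [0.73896]): 1 − (1 − 0.91087)(1 − 0.73896) = 0.977

0.977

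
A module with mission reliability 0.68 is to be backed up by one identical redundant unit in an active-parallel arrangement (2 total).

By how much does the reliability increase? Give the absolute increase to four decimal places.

R_before = 0.68
R_after = 1 − (1 − 0.68)^2 = 0.8976
ΔR = 0.8976 − 0.68 = 0.2176

0.2176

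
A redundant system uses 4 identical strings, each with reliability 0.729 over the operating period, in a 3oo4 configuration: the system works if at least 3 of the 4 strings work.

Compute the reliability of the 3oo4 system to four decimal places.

R = Σ_{i=3}^{4} C(4,i) p^i (1−p)^{4−i} with p = 0.729
C(4,3)·0.729^3·0.271^1 = 0.419964
C(4,4)·0.729^4·0.271^0 = 0.282430
Sum = 0.7024

0.7024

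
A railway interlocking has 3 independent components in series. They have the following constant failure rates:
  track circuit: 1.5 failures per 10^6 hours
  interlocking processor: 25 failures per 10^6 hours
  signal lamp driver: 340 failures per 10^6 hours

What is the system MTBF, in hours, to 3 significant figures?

Series of exponential components: λ_sys = Σ λ_i
λ_sys = 0.0000015 + 0.000025 + 0.00034 = 3.6650e-04 /h
MTBF = 1 / λ_sys = 2730 h

2730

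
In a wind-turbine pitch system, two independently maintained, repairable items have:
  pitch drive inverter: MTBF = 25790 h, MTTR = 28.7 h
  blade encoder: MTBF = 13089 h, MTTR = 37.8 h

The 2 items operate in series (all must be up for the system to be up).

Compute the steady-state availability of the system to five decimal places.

A(pitch drive inverter) = MTBF/(MTBF+MTTR) = 25790/(25790+28.7) = 0.998888
A(blade encoder) = MTBF/(MTBF+MTTR) = 13089/(13089+37.8) = 0.997120
Series availability: 0.998888 × 0.997120 = 0.99601

0.99601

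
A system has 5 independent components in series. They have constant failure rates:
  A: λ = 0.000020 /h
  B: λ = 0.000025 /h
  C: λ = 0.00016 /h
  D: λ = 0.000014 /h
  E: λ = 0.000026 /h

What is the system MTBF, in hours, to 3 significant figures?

Series of exponential components: λ_sys = Σ λ_i
λ_sys = 0.000020 + 0.000025 + 0.00016 + 0.000014 + 0.000026 = 2.4500e-04 /h
MTBF = 1 / λ_sys = 4080 h

4080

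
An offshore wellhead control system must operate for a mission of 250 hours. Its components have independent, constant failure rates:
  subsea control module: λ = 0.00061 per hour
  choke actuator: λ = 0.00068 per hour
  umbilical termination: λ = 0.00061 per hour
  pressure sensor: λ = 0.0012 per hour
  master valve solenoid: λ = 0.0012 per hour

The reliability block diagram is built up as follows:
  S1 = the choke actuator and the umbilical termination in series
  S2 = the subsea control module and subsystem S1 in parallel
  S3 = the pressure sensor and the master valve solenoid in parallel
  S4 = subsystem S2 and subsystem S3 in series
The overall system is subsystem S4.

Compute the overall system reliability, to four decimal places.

0.8965

R(subsea control module) = exp(−0.00061 × 250) = 0.858559
R(choke actuator) = exp(−0.00068 × 250) = 0.843665
R(umbilical termination) = exp(−0.00061 × 250) = 0.858559
R(pressure sensor) = exp(−0.0012 × 250) = 0.740818
R(master valve solenoid) = exp(−0.0012 × 250) = 0.740818
Series (choke actuator and umbilical termination): 0.843665 × 0.858559 = 0.724336
Parallel (subsea control module and [0.724336]): 1 − (1 − 0.858559)(1 − 0.724336) = 0.961010
Parallel (pressure sensor and master valve solenoid): 1 − (1 − 0.740818)(1 − 0.740818) = 0.932825
Series ([0.961010] and [0.932825]): 0.961010 × 0.932825 = 0.8965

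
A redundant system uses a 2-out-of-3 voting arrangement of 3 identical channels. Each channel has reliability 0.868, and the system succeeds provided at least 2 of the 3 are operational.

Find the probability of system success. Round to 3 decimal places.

0.952

R = Σ_{i=2}^{3} C(3,i) p^i (1−p)^{3−i} with p = 0.868
C(3,2)·0.868^2·0.132^1 = 0.29836
C(3,3)·0.868^3·0.132^0 = 0.65397
Sum = 0.952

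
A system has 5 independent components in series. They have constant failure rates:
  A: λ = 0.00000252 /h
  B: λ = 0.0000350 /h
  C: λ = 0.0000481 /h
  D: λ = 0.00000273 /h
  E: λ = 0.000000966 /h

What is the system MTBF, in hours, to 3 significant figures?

Series of exponential components: λ_sys = Σ λ_i
λ_sys = 0.00000252 + 0.0000350 + 0.0000481 + 0.00000273 + 0.000000966 = 8.9316e-05 /h
MTBF = 1 / λ_sys = 11200 h

11200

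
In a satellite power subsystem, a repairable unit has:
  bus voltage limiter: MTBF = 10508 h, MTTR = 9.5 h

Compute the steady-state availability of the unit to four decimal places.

0.9991

A(bus voltage limiter) = MTBF/(MTBF+MTTR) = 10508/(10508+9.5) = 0.9991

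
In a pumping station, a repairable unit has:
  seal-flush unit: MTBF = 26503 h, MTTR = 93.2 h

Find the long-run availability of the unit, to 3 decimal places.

0.996

A(seal-flush unit) = MTBF/(MTBF+MTTR) = 26503/(26503+93.2) = 0.996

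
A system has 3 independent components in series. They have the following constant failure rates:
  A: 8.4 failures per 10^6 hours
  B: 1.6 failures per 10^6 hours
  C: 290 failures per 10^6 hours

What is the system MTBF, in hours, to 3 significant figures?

3330

Series of exponential components: λ_sys = Σ λ_i
λ_sys = 0.0000084 + 0.0000016 + 0.00029 = 3.0000e-04 /h
MTBF = 1 / λ_sys = 3330 h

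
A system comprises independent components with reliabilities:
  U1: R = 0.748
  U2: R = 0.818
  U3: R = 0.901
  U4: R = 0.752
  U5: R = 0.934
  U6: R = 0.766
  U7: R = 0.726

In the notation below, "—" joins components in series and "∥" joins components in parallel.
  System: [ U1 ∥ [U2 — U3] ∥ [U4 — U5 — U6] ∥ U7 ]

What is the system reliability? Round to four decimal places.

Series (U2 and U3): 0.818000 × 0.901000 = 0.737018
Series (U4, U5, and U6): 0.752000 × 0.934000 × 0.766000 = 0.538014
Parallel (U1, [0.737018], [0.538014], and U7): 1 − (1 − 0.748000)(1 − 0.737018)(1 − 0.538014)(1 − 0.726000) = 0.9916

0.9916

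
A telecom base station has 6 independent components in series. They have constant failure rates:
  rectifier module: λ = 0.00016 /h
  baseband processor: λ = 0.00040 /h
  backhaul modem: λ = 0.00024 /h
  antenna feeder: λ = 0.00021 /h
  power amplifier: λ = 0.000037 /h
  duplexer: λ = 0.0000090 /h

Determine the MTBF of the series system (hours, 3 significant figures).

947

Series of exponential components: λ_sys = Σ λ_i
λ_sys = 0.00016 + 0.00040 + 0.00024 + 0.00021 + 0.000037 + 0.0000090 = 1.0560e-03 /h
MTBF = 1 / λ_sys = 947 h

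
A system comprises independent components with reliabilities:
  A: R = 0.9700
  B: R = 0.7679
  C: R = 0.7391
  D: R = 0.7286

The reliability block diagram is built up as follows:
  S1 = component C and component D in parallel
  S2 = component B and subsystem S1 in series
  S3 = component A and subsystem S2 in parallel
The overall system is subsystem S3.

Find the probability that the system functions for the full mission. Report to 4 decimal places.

0.9914

Parallel (C and D): 1 − (1 − 0.739100)(1 − 0.728600) = 0.929192
Series (B and [0.929192]): 0.767900 × 0.929192 = 0.713527
Parallel (A and [0.713527]): 1 − (1 − 0.970000)(1 − 0.713527) = 0.9914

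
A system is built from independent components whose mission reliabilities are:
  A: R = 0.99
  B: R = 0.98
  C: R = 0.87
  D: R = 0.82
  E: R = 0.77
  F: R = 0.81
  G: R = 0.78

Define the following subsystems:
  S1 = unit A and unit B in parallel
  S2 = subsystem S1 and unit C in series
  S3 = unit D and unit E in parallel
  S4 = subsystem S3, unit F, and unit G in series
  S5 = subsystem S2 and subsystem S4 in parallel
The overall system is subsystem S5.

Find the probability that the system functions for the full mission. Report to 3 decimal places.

Parallel (A and B): 1 − (1 − 0.99000)(1 − 0.98000) = 0.99980
Series ([0.99980] and C): 0.99980 × 0.87000 = 0.86983
Parallel (D and E): 1 − (1 − 0.82000)(1 − 0.77000) = 0.95860
Series ([0.95860], F, and G): 0.95860 × 0.81000 × 0.78000 = 0.60564
Parallel ([0.86983] and [0.60564]): 1 − (1 − 0.86983)(1 − 0.60564) = 0.949

0.949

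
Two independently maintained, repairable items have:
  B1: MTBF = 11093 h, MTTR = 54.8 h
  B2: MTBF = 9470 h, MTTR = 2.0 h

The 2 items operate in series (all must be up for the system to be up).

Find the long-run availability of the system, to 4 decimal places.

0.9949

A(B1) = MTBF/(MTBF+MTTR) = 11093/(11093+54.8) = 0.995084
A(B2) = MTBF/(MTBF+MTTR) = 9470/(9470+2.0) = 0.999789
Series availability: 0.995084 × 0.999789 = 0.9949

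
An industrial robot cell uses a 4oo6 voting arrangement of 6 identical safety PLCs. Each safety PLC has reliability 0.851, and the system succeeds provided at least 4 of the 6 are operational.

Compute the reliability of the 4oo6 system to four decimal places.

0.9535

R = Σ_{i=4}^{6} C(6,i) p^i (1−p)^{6−i} with p = 0.851
C(6,4)·0.851^4·0.149^2 = 0.174655
C(6,5)·0.851^5·0.149^1 = 0.399011
C(6,6)·0.851^6·0.149^0 = 0.379820
Sum = 0.9535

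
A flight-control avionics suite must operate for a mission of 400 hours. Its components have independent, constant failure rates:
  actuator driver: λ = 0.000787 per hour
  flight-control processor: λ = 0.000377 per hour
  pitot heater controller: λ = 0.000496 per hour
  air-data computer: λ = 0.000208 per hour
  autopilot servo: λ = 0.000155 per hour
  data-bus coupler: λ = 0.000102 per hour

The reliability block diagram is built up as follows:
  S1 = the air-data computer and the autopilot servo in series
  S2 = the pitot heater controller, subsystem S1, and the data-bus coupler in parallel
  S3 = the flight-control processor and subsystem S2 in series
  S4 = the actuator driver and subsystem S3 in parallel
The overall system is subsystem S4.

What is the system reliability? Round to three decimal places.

0.962

R(actuator driver) = exp(−0.000787 × 400) = 0.72993
R(flight-control processor) = exp(−0.000377 × 400) = 0.86002
R(pitot heater controller) = exp(−0.000496 × 400) = 0.82004
R(air-data computer) = exp(−0.000208 × 400) = 0.92017
R(autopilot servo) = exp(−0.000155 × 400) = 0.93988
R(data-bus coupler) = exp(−0.000102 × 400) = 0.96002
Series (air-data computer and autopilot servo): 0.92017 × 0.93988 = 0.86485
Parallel (pitot heater controller, [0.86485], and data-bus coupler): 1 − (1 − 0.82004)(1 − 0.86485)(1 − 0.96002) = 0.99903
Series (flight-control processor and [0.99903]): 0.86002 × 0.99903 = 0.85919
Parallel (actuator driver and [0.85919]): 1 − (1 − 0.72993)(1 − 0.85919) = 0.962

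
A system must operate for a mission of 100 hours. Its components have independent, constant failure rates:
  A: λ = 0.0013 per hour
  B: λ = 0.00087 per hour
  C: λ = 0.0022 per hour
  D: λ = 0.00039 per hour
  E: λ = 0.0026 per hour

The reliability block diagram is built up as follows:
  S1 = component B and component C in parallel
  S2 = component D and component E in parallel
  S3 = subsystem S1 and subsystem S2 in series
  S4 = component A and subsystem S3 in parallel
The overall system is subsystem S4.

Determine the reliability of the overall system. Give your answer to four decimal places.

R(A) = exp(−0.0013 × 100) = 0.878095
R(B) = exp(−0.00087 × 100) = 0.916677
R(C) = exp(−0.0022 × 100) = 0.802519
R(D) = exp(−0.00039 × 100) = 0.961751
R(E) = exp(−0.0026 × 100) = 0.771052
Parallel (B and C): 1 − (1 − 0.916677)(1 − 0.802519) = 0.983545
Parallel (D and E): 1 − (1 − 0.961751)(1 − 0.771052) = 0.991243
Series ([0.983545] and [0.991243]): 0.983545 × 0.991243 = 0.974932
Parallel (A and [0.974932]): 1 − (1 − 0.878095)(1 − 0.974932) = 0.9969

0.9969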